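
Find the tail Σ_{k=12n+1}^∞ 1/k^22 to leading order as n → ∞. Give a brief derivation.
Σ_{k>12n} 1/k^22 ~ 1/(21 · (12n)^21)

Compare to the integral: ∫_{12n}^∞ x^(−22) dx = [−x^(−21)/21]_{12n}^∞ = 1/((22−1)·(12n)^21). Euler-Maclaurin then gives
  Σ_{k>12n} 1/k^22 = ∫_{12n}^∞ dx/x^22 − 1/(2·(12n)^22) + O(1/(12n)^23).
(Equivalently this is ζ(22) − Σ_{k≤12n} 1/k^22.)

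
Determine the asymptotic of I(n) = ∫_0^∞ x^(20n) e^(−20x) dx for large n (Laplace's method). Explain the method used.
I(n) ~ (sqrt(2π·20n) / 20) · (20n/(20e))^(20n)

Write the integrand as exp(20n ln x − 20x) and set f(x) = 20n ln x − 20x. Then f'(x) = 20n/x − 20 = 0 at x* = 20n/20, and f''(x*) = −20n/x*^2 = −20^2/(20n). Laplace's method (interior maximum) gives
  I(n) ~ e^(f(x*)) · sqrt(2π / |f''(x*)|)
        = exp(20n ln(20n/20) − 20n) · sqrt(2π · 20n / 20^2)
        = (20n/20)^(20n) e^(−20n) · sqrt(2π·20n) / 20
        = (sqrt(2π·20n) / 20) · (20n/(20e))^(20n).
This matches Γ(20n+1)/20^(20n+1) with Stirling applied to Γ.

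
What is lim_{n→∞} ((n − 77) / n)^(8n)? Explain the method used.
lim = e^(−616)

Rewrite as (1 − 77/n)^(8n). By the standard limit (1 + x/n)^n → e^x, we have (1 − 77/n)^n → e^(−77), and raising to the 8th power gives e^(−616).
More precisely, ln[(1 − 77/n)^(8n)] = 8n · ln(1 − 77/n) = 8n · (-77/n + O(1/n^2)) = -616 + O(1/n) → -616.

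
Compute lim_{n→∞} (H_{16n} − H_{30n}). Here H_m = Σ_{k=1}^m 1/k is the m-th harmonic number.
lim = ln(16/30) = ln(8/15)

Euler-Maclaurin gives H_m = ln m + γ + 1/(2m) + O(1/m^2). The γ and O(1/m) terms cancel in the difference:
  H_{16n} − H_{30n} = ln(16n) − ln(30n) + O(1/n) = ln(16/30) + O(1/n).
Hence the limit is ln(16/30) = ln(8/15).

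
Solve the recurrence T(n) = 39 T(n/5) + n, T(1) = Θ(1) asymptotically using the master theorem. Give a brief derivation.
T(n) = Θ(n^(log_5 39))

Master theorem: compare f(n) = n to n^(log_5 39) where log_5 39 ≈ 2.276. Since 1 < log_5 39, we have f(n) = O(n^(log_5 39 − ε)) for some ε > 0 — Case 1. Hence T(n) = Θ(n^(log_5 39)).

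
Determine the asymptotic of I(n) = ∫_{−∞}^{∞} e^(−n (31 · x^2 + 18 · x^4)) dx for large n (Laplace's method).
I(n) ~ sqrt(π/(31n))

φ(x) = 31 · x^2 + 18 · x^4 has its unique global minimum at x* = 0 (since φ'(x) = 62x + 72x^3 = 0 only at x = 0 for real x with both coefficients positive, and φ → ∞ as |x| → ∞). At x* = 0, φ(0) = 0 and φ''(0) = 62. Laplace's method then gives
  I(n) ~ sqrt(2π / (n · φ''(0))) · e^(−n φ(0)) = sqrt(2π / (62n)) = sqrt(π/(31n)).
The 18 · x^4 term contributes only at subleading order (an O(1/n) relative correction).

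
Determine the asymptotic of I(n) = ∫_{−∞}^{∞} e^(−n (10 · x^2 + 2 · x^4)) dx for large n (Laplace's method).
I(n) ~ sqrt(π/(10n))

φ(x) = 10 · x^2 + 2 · x^4 has its unique global minimum at x* = 0 (since φ'(x) = 20x + 8x^3 = 0 only at x = 0 for real x with both coefficients positive, and φ → ∞ as |x| → ∞). At x* = 0, φ(0) = 0 and φ''(0) = 20. Laplace's method then gives
  I(n) ~ sqrt(2π / (n · φ''(0))) · e^(−n φ(0)) = sqrt(2π / (20n)) = sqrt(π/(10n)).
The 2 · x^4 term contributes only at subleading order (an O(1/n) relative correction).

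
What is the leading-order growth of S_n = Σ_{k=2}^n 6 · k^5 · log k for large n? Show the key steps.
S_n ~ n^6 log n − n^6 / 6

By integral comparison, S_n = ∫_1^n 6 · x^5 · log x dx + O(n^5 · log n). For the integral, ∫ x^5 log x dx = n^6 log n / 6 − n^6/36 (integration by parts). Hence S_n ~ n^6 log n − n^6 / 6.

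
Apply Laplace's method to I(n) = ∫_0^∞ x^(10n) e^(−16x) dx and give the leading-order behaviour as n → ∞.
I(n) ~ (sqrt(2π·10n) / 16) · (10n/(16e))^(10n)

Write the integrand as exp(10n ln x − 16x) and set f(x) = 10n ln x − 16x. Then f'(x) = 10n/x − 16 = 0 at x* = 10n/16, and f''(x*) = −10n/x*^2 = −16^2/(10n). Laplace's method (interior maximum) gives
  I(n) ~ e^(f(x*)) · sqrt(2π / |f''(x*)|)
        = exp(10n ln(10n/16) − 10n) · sqrt(2π · 10n / 16^2)
        = (10n/16)^(10n) e^(−10n) · sqrt(2π·10n) / 16
        = (sqrt(2π·10n) / 16) · (10n/(16e))^(10n).
This matches Γ(10n+1)/16^(10n+1) with Stirling applied to Γ.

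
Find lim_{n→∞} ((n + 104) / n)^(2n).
lim = e^208

Rewrite as (1 + 104/n)^(2n). By the standard limit (1 + x/n)^n → e^x, we have (1 + 104/n)^n → e^104, and raising to the 2nd power gives e^208.
More precisely, ln[(1 + 104/n)^(2n)] = 2n · ln(1 + 104/n) = 2n · (104/n + O(1/n^2)) = 208 + O(1/n) → 208.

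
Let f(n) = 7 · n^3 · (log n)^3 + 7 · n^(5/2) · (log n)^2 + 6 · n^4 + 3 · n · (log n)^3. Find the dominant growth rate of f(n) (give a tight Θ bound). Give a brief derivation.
f(n) ∈ Θ(n^4)

Compare the terms by growth order. For large n, n^a · (log n)^b dominates n^a' · (log n)^b' iff a > a', or (a = a' and b > b'). Ranking the 4 terms shows the dominant one is 6 · n^4. Hence f(n) ∈ Θ(n^4).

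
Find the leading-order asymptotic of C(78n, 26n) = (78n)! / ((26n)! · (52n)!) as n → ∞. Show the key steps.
C(78n, 26n) ~ (27/4)^(26n) · sqrt(3/(4π·26n))

Write N = 26n. Apply Stirling to each factorial:
  (3N)! ~ sqrt(2π·3N) · (3N/e)^(3N),
  N! ~ sqrt(2π N) · (N/e)^N,
  (2N)! ~ sqrt(2π·2N) · (2N/e)^(2N).
The exponential factors combine to (3N)^(3N) / (N^N · (2N)^(2N)) = 3^(3N)/2^(2N) = (3^3/2^2)^N = (27/4)^N.
The square-root prefactors combine to sqrt(2π·3N) / (sqrt(2π N)·sqrt(2π·2N)) = sqrt(3 / (2π·2·N)) = sqrt(3/(4π·26n)).
Substituting N = 26n: C(78n, 26n) ~ (27/4)^(26n) · sqrt(3/(4π·26n)).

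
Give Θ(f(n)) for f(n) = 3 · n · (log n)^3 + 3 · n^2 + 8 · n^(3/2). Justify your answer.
f(n) ∈ Θ(n^2)

Compare the terms by growth order. For large n, n^a · (log n)^b dominates n^a' · (log n)^b' iff a > a', or (a = a' and b > b'). Ranking the 3 terms shows the dominant one is 3 · n^2. Hence f(n) ∈ Θ(n^2).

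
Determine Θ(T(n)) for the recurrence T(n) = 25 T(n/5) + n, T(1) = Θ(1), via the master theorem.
T(n) = Θ(n^2)

Master theorem: compare f(n) = n to n^(log_5 25) where log_5 25 = 2. Since 1 < log_5 25, we have f(n) = O(n^(log_5 25 − ε)) for some ε > 0 — Case 1. Hence T(n) = Θ(n^(log_5 25)) = Θ(n^2).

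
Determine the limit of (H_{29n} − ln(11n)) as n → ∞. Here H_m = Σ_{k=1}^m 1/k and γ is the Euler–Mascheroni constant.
lim = ln(29/11) + γ

By Euler-Maclaurin, H_m = ln m + γ + O(1/m). So
  H_{29n} − ln(11n) = ln(29n) + γ − ln(11n) + O(1/n)
                       = ln(29/11) + γ + O(1/n).
Hence the limit is ln(29/11) + γ.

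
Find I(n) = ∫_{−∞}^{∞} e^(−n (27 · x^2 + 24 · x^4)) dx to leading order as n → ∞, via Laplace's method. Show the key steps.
I(n) ~ sqrt(π/(27n))

φ(x) = 27 · x^2 + 24 · x^4 has its unique global minimum at x* = 0 (since φ'(x) = 54x + 96x^3 = 0 only at x = 0 for real x with both coefficients positive, and φ → ∞ as |x| → ∞). At x* = 0, φ(0) = 0 and φ''(0) = 54. Laplace's method then gives
  I(n) ~ sqrt(2π / (n · φ''(0))) · e^(−n φ(0)) = sqrt(2π / (54n)) = sqrt(π/(27n)).
The 24 · x^4 term contributes only at subleading order (an O(1/n) relative correction).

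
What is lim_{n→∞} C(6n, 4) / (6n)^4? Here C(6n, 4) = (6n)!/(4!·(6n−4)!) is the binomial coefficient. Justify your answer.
lim = 1/4! = 1/24

With N = 6n → ∞: C(N, 4) / N^4 = [N(N−1)…(N−3)] / (4! · N^4) = (1/4!) · 1 · (1 − 1/(6n)) · (1 − 2/(6n)) · (1 − 3/(6n)). Each factor → 1 as N → ∞, so the limit is 1/4! = 1/24.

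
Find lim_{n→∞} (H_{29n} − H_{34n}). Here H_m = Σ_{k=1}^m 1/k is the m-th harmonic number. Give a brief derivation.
lim = ln(29/34)

Euler-Maclaurin gives H_m = ln m + γ + 1/(2m) + O(1/m^2). The γ and O(1/m) terms cancel in the difference:
  H_{29n} − H_{34n} = ln(29n) − ln(34n) + O(1/n) = ln(29/34) + O(1/n).
Hence the limit is ln(29/34).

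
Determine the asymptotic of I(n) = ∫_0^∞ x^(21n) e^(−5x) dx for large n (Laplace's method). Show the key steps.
I(n) ~ (sqrt(2π·21n) / 5) · (21n/(5e))^(21n)

Write the integrand as exp(21n ln x − 5x) and set f(x) = 21n ln x − 5x. Then f'(x) = 21n/x − 5 = 0 at x* = 21n/5, and f''(x*) = −21n/x*^2 = −5^2/(21n). Laplace's method (interior maximum) gives
  I(n) ~ e^(f(x*)) · sqrt(2π / |f''(x*)|)
        = exp(21n ln(21n/5) − 21n) · sqrt(2π · 21n / 5^2)
        = (21n/5)^(21n) e^(−21n) · sqrt(2π·21n) / 5
        = (sqrt(2π·21n) / 5) · (21n/(5e))^(21n).
This matches Γ(21n+1)/5^(21n+1) with Stirling applied to Γ.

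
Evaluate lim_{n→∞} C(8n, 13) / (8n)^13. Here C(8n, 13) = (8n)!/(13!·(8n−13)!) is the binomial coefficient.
lim = 1/13! = 1/6227020800

With N = 8n → ∞: C(N, 13) / N^13 = [N(N−1)…(N−12)] / (13! · N^13) = (1/13!) · 1 · (1 − 1/(8n)) · … · (1 − 12/(8n)). Each factor → 1 as N → ∞, so the limit is 1/13! = 1/6227020800.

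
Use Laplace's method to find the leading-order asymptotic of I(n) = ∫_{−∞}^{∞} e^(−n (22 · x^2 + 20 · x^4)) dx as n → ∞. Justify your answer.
I(n) ~ sqrt(π/(22n))

φ(x) = 22 · x^2 + 20 · x^4 has its unique global minimum at x* = 0 (since φ'(x) = 44x + 80x^3 = 0 only at x = 0 for real x with both coefficients positive, and φ → ∞ as |x| → ∞). At x* = 0, φ(0) = 0 and φ''(0) = 44. Laplace's method then gives
  I(n) ~ sqrt(2π / (n · φ''(0))) · e^(−n φ(0)) = sqrt(2π / (44n)) = sqrt(π/(22n)).
The 20 · x^4 term contributes only at subleading order (an O(1/n) relative correction).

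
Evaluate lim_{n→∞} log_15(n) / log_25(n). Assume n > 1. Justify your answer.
lim = ln(25) / ln(15) = log_15(25)

Change of base: log_15(n) = ln n / ln 15 and log_25(n) = ln n / ln 25. The ratio is (ln n / ln 15) · (ln 25 / ln n) = ln 25 / ln 15, a constant independent of n. So the limit is ln 25 / ln 15 = log_15(25).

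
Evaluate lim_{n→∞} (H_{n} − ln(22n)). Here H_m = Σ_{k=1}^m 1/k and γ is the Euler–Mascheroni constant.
lim = −ln 22 + γ

By Euler-Maclaurin, H_m = ln m + γ + O(1/m). So
  H_{n} − ln(22n) = ln(n) + γ − ln(22n) + O(1/n)
                       = ln(1/22) + γ + O(1/n).
Hence the limit is ln(1/22) + γ.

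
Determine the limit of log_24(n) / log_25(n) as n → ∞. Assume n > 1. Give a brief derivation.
lim = ln(25) / ln(24) = log_24(25)

Change of base: log_24(n) = ln n / ln 24 and log_25(n) = ln n / ln 25. The ratio is (ln n / ln 24) · (ln 25 / ln n) = ln 25 / ln 24, a constant independent of n. So the limit is ln 25 / ln 24 = log_24(25).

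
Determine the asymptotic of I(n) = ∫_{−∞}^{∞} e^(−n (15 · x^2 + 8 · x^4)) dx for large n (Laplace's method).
I(n) ~ sqrt(π/(15n))

φ(x) = 15 · x^2 + 8 · x^4 has its unique global minimum at x* = 0 (since φ'(x) = 30x + 32x^3 = 0 only at x = 0 for real x with both coefficients positive, and φ → ∞ as |x| → ∞). At x* = 0, φ(0) = 0 and φ''(0) = 30. Laplace's method then gives
  I(n) ~ sqrt(2π / (n · φ''(0))) · e^(−n φ(0)) = sqrt(2π / (30n)) = sqrt(π/(15n)).
The 8 · x^4 term contributes only at subleading order (an O(1/n) relative correction).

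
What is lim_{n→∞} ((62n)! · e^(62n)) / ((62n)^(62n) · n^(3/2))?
lim = 0

Stirling: (62n)! ~ sqrt(2π·62n) · (62n/e)^(62n). Hence
  (62n)! · e^(62n) / (62n)^(62n) ~ sqrt(2π·62n).
Dividing by n^(3/2): sqrt(2π·62n) / n^(3/2) = sqrt(2π·62) · n^((1−3)/2), so the expression behaves like sqrt(2π·62) · n^((1−3)/2) → 0.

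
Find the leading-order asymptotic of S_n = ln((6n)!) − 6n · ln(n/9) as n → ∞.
S_n ~ 6n · (ln 54 − 1) + O(ln n)

Stirling: ln((6n)!) = 6n ln(6n) − 6n + O(ln n).
  S_n = 6n ln(6n) − 6n − 6n ln(n/9) + O(ln n)
      = 6n ln(6n) − 6n ln n + 6n ln 9 − 6n + O(ln n)
      = 6n ln 6 + 6n ln 9 − 6n + O(ln n)
      = 6n (ln 54 − 1) + O(ln n).
Numerically ln(54) − 1 ≈ 2.9890.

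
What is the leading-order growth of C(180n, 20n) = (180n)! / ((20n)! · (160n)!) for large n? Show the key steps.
C(180n, 20n) ~ (387420489/16777216)^(20n) · sqrt(9/(16π·20n))

Write N = 20n. Apply Stirling to each factorial:
  (9N)! ~ sqrt(2π·9N) · (9N/e)^(9N),
  N! ~ sqrt(2π N) · (N/e)^N,
  (8N)! ~ sqrt(2π·8N) · (8N/e)^(8N).
The exponential factors combine to (9N)^(9N) / (N^N · (8N)^(8N)) = 9^(9N)/8^(8N) = (9^9/8^8)^N = (387420489/16777216)^N.
The square-root prefactors combine to sqrt(2π·9N) / (sqrt(2π N)·sqrt(2π·8N)) = sqrt(9 / (2π·8·N)) = sqrt(9/(16π·20n)).
Substituting N = 20n: C(180n, 20n) ~ (387420489/16777216)^(20n) · sqrt(9/(16π·20n)).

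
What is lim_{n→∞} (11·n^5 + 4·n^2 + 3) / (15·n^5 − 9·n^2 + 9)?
lim = 11/15

For large n the leading n^5 terms dominate both numerator and denominator. Dividing top and bottom by n^5, every other term tends to 0, leaving 11/15.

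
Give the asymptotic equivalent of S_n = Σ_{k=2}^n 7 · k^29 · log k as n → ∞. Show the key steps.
S_n ~ 7 · n^30 log n / 30 − 7 · n^30 / 900

By integral comparison, S_n = ∫_1^n 7 · x^29 · log x dx + O(n^29 · log n). For the integral, ∫ x^29 log x dx = n^30 log n / 30 − n^30/900 (integration by parts). Hence S_n ~ 7 · n^30 log n / 30 − 7 · n^30 / 900.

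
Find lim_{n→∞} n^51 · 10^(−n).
lim = 0

Exponentials with base > 1 dominate every fixed polynomial: for any fixed c, n^c / 10^n → 0 as n → ∞ (e.g. by the ratio test, or by writing 10^n = e^(n ln 10) and noting e^(n ln 10) / n^c → ∞). Hence n^51 · 10^(−n) = n^51 / 10^n → 0.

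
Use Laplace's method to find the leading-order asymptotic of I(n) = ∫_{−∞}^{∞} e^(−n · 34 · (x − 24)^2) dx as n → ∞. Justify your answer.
I(n) = sqrt(π/(34n))

Here φ(x) = 34 · (x − 24)^2 has its unique minimum at x* = 24 with φ(x*) = 0 and φ''(x*) = 68. Laplace's method gives
  I(n) ~ e^(−n φ(x*)) · sqrt(2π / (n · φ''(x*))) = sqrt(2π / (68n)) = sqrt(π/(34n)).
This is exact: substituting u = (x − 24)·sqrt(34n) gives I(n) = (1/sqrt(34n)) ∫_{−∞}^{∞} e^(−u^2) du = sqrt(π/(34n)).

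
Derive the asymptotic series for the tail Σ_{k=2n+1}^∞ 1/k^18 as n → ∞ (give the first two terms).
Σ_{k>2n} 1/k^18 = 1/(17 · (2n)^17) − 1/(2 · (2n)^18) + O(1/(2n)^19)

Compare to the integral: ∫_{2n}^∞ x^(−18) dx = [−x^(−17)/17]_{2n}^∞ = 1/((18−1)·(2n)^17). The Euler-Maclaurin correction adds −f(2n)/2 = −1/(2·(2n)^18). Euler-Maclaurin then gives
  Σ_{k>2n} 1/k^18 = ∫_{2n}^∞ dx/x^18 − 1/(2·(2n)^18) + O(1/(2n)^19).
(Equivalently this is ζ(18) − Σ_{k≤2n} 1/k^18.)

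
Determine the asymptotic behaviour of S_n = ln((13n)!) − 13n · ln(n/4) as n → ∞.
S_n ~ 13n · (ln 52 − 1) + O(ln n)

Stirling: ln((13n)!) = 13n ln(13n) − 13n + O(ln n).
  S_n = 13n ln(13n) − 13n − 13n ln(n/4) + O(ln n)
      = 13n ln(13n) − 13n ln n + 13n ln 4 − 13n + O(ln n)
      = 13n ln 13 + 13n ln 4 − 13n + O(ln n)
      = 13n (ln 52 − 1) + O(ln n).
Numerically ln(52) − 1 ≈ 2.9512.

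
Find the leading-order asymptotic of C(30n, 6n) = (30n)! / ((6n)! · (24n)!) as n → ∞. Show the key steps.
C(30n, 6n) ~ (3125/256)^(6n) · sqrt(5/(8π·6n))

Write N = 6n. Apply Stirling to each factorial:
  (5N)! ~ sqrt(2π·5N) · (5N/e)^(5N),
  N! ~ sqrt(2π N) · (N/e)^N,
  (4N)! ~ sqrt(2π·4N) · (4N/e)^(4N).
The exponential factors combine to (5N)^(5N) / (N^N · (4N)^(4N)) = 5^(5N)/4^(4N) = (5^5/4^4)^N = (3125/256)^N.
The square-root prefactors combine to sqrt(2π·5N) / (sqrt(2π N)·sqrt(2π·4N)) = sqrt(5 / (2π·4·N)) = sqrt(5/(8π·6n)).
Substituting N = 6n: C(30n, 6n) ~ (3125/256)^(6n) · sqrt(5/(8π·6n)).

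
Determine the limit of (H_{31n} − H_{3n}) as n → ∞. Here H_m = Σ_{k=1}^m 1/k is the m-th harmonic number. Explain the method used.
lim = ln(31/3)

Euler-Maclaurin gives H_m = ln m + γ + 1/(2m) + O(1/m^2). The γ and O(1/m) terms cancel in the difference:
  H_{31n} − H_{3n} = ln(31n) − ln(3n) + O(1/n) = ln(31/3) + O(1/n).
Hence the limit is ln(31/3).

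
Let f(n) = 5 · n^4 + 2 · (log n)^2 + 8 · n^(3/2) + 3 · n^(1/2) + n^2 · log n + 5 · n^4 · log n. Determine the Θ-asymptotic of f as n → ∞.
f(n) ∈ Θ(n^4 · log n)

Compare the terms by growth order. For large n, n^a · (log n)^b dominates n^a' · (log n)^b' iff a > a', or (a = a' and b > b'). Ranking the 6 terms shows the dominant one is 5 · n^4 · log n. Hence f(n) ∈ Θ(n^4 · log n).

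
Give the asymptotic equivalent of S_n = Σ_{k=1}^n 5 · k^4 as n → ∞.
S_n ~ n^5

By integral comparison (Euler-Maclaurin), Σ_{k=1}^n 5 · k^4 = 5 · ∫_0^n x^4 dx + O(n^4) = 5 · n^5/5 = n^5 + O(n^4). (Equivalently, Faulhaber's formula gives the same leading term.)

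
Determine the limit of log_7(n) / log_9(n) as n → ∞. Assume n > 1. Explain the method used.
lim = ln(9) / ln(7) = log_7(9)

Change of base: log_7(n) = ln n / ln 7 and log_9(n) = ln n / ln 9. The ratio is (ln n / ln 7) · (ln 9 / ln n) = ln 9 / ln 7, a constant independent of n. So the limit is ln 9 / ln 7 = log_7(9).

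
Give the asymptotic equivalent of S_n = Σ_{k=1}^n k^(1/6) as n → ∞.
S_n ~ (6/7) · n^(7/6)

Integral comparison: Σ_{k=1}^n k^(1/6) = ∫_0^n x^(1/6) dx + O(n^(1/6)). The integral is n^(1 + 1/6) / (1 + 1/6) = n^((1+6)/6) / ((1+6)/6) = (6/7) · n^(7/6).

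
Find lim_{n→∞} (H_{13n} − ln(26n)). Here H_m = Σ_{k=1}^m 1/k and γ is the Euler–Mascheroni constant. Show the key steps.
lim = −ln 2 + γ

By Euler-Maclaurin, H_m = ln m + γ + O(1/m). So
  H_{13n} − ln(26n) = ln(13n) + γ − ln(26n) + O(1/n)
                       = ln(13/26) + γ + O(1/n).
Hence the limit is ln(13/26) + γ (= −ln 2).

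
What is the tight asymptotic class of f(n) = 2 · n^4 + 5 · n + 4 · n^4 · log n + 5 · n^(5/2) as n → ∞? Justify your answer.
f(n) ∈ Θ(n^4 · log n)

Compare the terms by growth order. For large n, n^a · (log n)^b dominates n^a' · (log n)^b' iff a > a', or (a = a' and b > b'). Ranking the 4 terms shows the dominant one is 4 · n^4 · log n. Hence f(n) ∈ Θ(n^4 · log n).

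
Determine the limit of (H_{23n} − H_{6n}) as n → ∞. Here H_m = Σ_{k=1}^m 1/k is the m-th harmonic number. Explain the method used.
lim = ln(23/6)

Euler-Maclaurin gives H_m = ln m + γ + 1/(2m) + O(1/m^2). The γ and O(1/m) terms cancel in the difference:
  H_{23n} − H_{6n} = ln(23n) − ln(6n) + O(1/n) = ln(23/6) + O(1/n).
Hence the limit is ln(23/6).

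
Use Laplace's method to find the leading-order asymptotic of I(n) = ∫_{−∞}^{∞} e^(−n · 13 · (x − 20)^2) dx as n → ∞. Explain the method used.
I(n) = sqrt(π/(13n))

Here φ(x) = 13 · (x − 20)^2 has its unique minimum at x* = 20 with φ(x*) = 0 and φ''(x*) = 26. Laplace's method gives
  I(n) ~ e^(−n φ(x*)) · sqrt(2π / (n · φ''(x*))) = sqrt(2π / (26n)) = sqrt(π/(13n)).
This is exact: substituting u = (x − 20)·sqrt(13n) gives I(n) = (1/sqrt(13n)) ∫_{−∞}^{∞} e^(−u^2) du = sqrt(π/(13n)).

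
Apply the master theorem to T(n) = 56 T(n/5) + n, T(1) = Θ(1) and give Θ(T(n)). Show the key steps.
T(n) = Θ(n^(log_5 56))

Master theorem: compare f(n) = n to n^(log_5 56) where log_5 56 ≈ 2.501. Since 1 < log_5 56, we have f(n) = O(n^(log_5 56 − ε)) for some ε > 0 — Case 1. Hence T(n) = Θ(n^(log_5 56)).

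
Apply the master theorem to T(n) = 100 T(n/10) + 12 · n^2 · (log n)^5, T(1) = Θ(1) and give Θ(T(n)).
T(n) = Θ(n^2 · (log n)^6)

Here log_10 100 = 2 and f(n) = 12 · n^2 · (log n)^5 = Θ(n^(log_10 100) · (log n)^5). This is the extended Case 2 of the master theorem (f matches the critical exponent up to log factors), giving T(n) = Θ(n^(log_10 100) · (log n)^(5+1)) = Θ(n^2 · (log n)^6).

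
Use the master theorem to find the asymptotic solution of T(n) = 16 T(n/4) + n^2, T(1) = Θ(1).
T(n) = Θ(n^2 log n)

log_4 16 = 2, and f(n) = n^2 = Θ(n^(log_4 16)). This is Case 2 of the master theorem: T(n) = Θ(f(n) · log n) = Θ(n^2 log n).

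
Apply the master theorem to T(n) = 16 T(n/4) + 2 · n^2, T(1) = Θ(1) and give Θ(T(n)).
T(n) = Θ(n^2 log n)

log_4 16 = 2, and f(n) = 2 · n^2 = Θ(n^(log_4 16)). This is Case 2 of the master theorem: T(n) = Θ(f(n) · log n) = Θ(n^2 log n).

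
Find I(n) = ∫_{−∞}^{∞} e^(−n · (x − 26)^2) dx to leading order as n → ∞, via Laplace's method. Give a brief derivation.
I(n) = sqrt(π/n)

Here φ(x) = (x − 26)^2 has its unique minimum at x* = 26 with φ(x*) = 0 and φ''(x*) = 2. Laplace's method gives
  I(n) ~ e^(−n φ(x*)) · sqrt(2π / (n · φ''(x*))) = sqrt(2π / (2n)) = sqrt(π/n).
This is exact: substituting u = (x − 26)·sqrt(n) gives I(n) = (1/sqrt(n)) ∫_{−∞}^{∞} e^(−u^2) du = sqrt(π/n).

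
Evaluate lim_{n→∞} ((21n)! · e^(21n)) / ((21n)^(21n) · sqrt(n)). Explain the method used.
lim = sqrt(2π·21)

Stirling: (21n)! ~ sqrt(2π·21n) · (21n/e)^(21n). Hence
  (21n)! · e^(21n) / (21n)^(21n) ~ sqrt(2π·21n).
Dividing by sqrt(n): sqrt(2π·21n) / sqrt(n) = sqrt(2π·21) · n^((1−1)/2), so the limit is sqrt(2π·21).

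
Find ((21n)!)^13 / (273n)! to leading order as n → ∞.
((21n)!)^13/(273n)! ~ ((2π·21n)^(12/2) / sqrt(13)) · 13^(−13·21n)  →  0

Write N = 21n. Stirling: N! ~ sqrt(2π N)(N/e)^N and (13N)! ~ sqrt(2π·13N)·(13N/e)^(13N).
  (N!)^13/(13N)! ~ (2π N)^(13/2) (N/e)^(13N) / [sqrt(2π·13N) (13N/e)^(13N)]
     = (2π N)^(13/2) / sqrt(2π·13N) · (N/(13N))^(13N)
     = (2π N)^((13−1)/2) / sqrt(13) · 13^(−13N).
Since 13^13 > 1, the factor 13^(−13N) decays exponentially, so the ratio → 0. Substituting N = 21n gives the stated form.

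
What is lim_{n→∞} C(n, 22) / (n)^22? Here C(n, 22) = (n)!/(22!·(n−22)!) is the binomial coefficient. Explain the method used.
lim = 1/22! = 1/1124000727777607680000

With N = n → ∞: C(N, 22) / N^22 = [N(N−1)…(N−21)] / (22! · N^22) = (1/22!) · 1 · (1 − 1/n) · … · (1 − 21/n). Each factor → 1 as N → ∞, so the limit is 1/22! = 1/1124000727777607680000.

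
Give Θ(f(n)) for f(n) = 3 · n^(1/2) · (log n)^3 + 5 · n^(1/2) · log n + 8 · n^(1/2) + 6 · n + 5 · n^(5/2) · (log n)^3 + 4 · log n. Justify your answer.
f(n) ∈ Θ(n^(5/2) · (log n)^3)

Compare the terms by growth order. For large n, n^a · (log n)^b dominates n^a' · (log n)^b' iff a > a', or (a = a' and b > b'). Ranking the 6 terms shows the dominant one is 5 · n^(5/2) · (log n)^3. Hence f(n) ∈ Θ(n^(5/2) · (log n)^3).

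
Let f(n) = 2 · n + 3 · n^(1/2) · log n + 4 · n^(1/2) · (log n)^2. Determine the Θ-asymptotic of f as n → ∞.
f(n) ∈ Θ(n)

Compare the terms by growth order. For large n, n^a · (log n)^b dominates n^a' · (log n)^b' iff a > a', or (a = a' and b > b'). Ranking the 3 terms shows the dominant one is 2 · n. Hence f(n) ∈ Θ(n).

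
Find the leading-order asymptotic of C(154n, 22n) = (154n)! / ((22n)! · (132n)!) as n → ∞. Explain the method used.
C(154n, 22n) ~ (823543/46656)^(22n) · sqrt(7/(12π·22n))

Write N = 22n. Apply Stirling to each factorial:
  (7N)! ~ sqrt(2π·7N) · (7N/e)^(7N),
  N! ~ sqrt(2π N) · (N/e)^N,
  (6N)! ~ sqrt(2π·6N) · (6N/e)^(6N).
The exponential factors combine to (7N)^(7N) / (N^N · (6N)^(6N)) = 7^(7N)/6^(6N) = (7^7/6^6)^N = (823543/46656)^N.
The square-root prefactors combine to sqrt(2π·7N) / (sqrt(2π N)·sqrt(2π·6N)) = sqrt(7 / (2π·6·N)) = sqrt(7/(12π·22n)).
Substituting N = 22n: C(154n, 22n) ~ (823543/46656)^(22n) · sqrt(7/(12π·22n)).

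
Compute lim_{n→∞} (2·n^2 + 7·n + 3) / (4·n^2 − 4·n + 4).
lim = 2/4 = 1/2

For large n the leading n^2 terms dominate both numerator and denominator. Dividing top and bottom by n^2, every other term tends to 0, leaving 2/4 = 1/2.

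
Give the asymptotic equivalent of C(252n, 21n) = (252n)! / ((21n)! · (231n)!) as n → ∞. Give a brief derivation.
C(252n, 21n) ~ (8916100448256/285311670611)^(21n) · sqrt(6/(11π·21n))

Write N = 21n. Apply Stirling to each factorial:
  (12N)! ~ sqrt(2π·12N) · (12N/e)^(12N),
  N! ~ sqrt(2π N) · (N/e)^N,
  (11N)! ~ sqrt(2π·11N) · (11N/e)^(11N).
The exponential factors combine to (12N)^(12N) / (N^N · (11N)^(11N)) = 12^(12N)/11^(11N) = (12^12/11^11)^N = (8916100448256/285311670611)^N.
The square-root prefactors combine to sqrt(2π·12N) / (sqrt(2π N)·sqrt(2π·11N)) = sqrt(12 / (2π·11·N)) = sqrt(6/(11π·21n)).
Substituting N = 21n: C(252n, 21n) ~ (8916100448256/285311670611)^(21n) · sqrt(6/(11π·21n)).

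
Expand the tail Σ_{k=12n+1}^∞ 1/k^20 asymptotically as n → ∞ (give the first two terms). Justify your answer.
Σ_{k>12n} 1/k^20 = 1/(19 · (12n)^19) − 1/(2 · (12n)^20) + O(1/(12n)^21)

Compare to the integral: ∫_{12n}^∞ x^(−20) dx = [−x^(−19)/19]_{12n}^∞ = 1/((20−1)·(12n)^19). The Euler-Maclaurin correction adds −f(12n)/2 = −1/(2·(12n)^20). Euler-Maclaurin then gives
  Σ_{k>12n} 1/k^20 = ∫_{12n}^∞ dx/x^20 − 1/(2·(12n)^20) + O(1/(12n)^21).
(Equivalently this is ζ(20) − Σ_{k≤12n} 1/k^20.)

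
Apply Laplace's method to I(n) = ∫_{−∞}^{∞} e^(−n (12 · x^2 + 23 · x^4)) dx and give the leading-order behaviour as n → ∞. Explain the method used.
I(n) ~ sqrt(π/(12n))

φ(x) = 12 · x^2 + 23 · x^4 has its unique global minimum at x* = 0 (since φ'(x) = 24x + 92x^3 = 0 only at x = 0 for real x with both coefficients positive, and φ → ∞ as |x| → ∞). At x* = 0, φ(0) = 0 and φ''(0) = 24. Laplace's method then gives
  I(n) ~ sqrt(2π / (n · φ''(0))) · e^(−n φ(0)) = sqrt(2π / (24n)) = sqrt(π/(12n)).
The 23 · x^4 term contributes only at subleading order (an O(1/n) relative correction).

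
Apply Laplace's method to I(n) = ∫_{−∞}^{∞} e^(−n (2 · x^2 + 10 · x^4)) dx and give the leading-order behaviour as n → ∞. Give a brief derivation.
I(n) ~ sqrt(π/(2n))

φ(x) = 2 · x^2 + 10 · x^4 has its unique global minimum at x* = 0 (since φ'(x) = 4x + 40x^3 = 0 only at x = 0 for real x with both coefficients positive, and φ → ∞ as |x| → ∞). At x* = 0, φ(0) = 0 and φ''(0) = 4. Laplace's method then gives
  I(n) ~ sqrt(2π / (n · φ''(0))) · e^(−n φ(0)) = sqrt(2π / (4n)) = sqrt(π/(2n)).
The 10 · x^4 term contributes only at subleading order (an O(1/n) relative correction).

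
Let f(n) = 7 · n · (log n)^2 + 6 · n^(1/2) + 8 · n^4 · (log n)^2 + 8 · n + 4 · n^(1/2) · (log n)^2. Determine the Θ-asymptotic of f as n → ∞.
f(n) ∈ Θ(n^4 · (log n)^2)

Compare the terms by growth order. For large n, n^a · (log n)^b dominates n^a' · (log n)^b' iff a > a', or (a = a' and b > b'). Ranking the 5 terms shows the dominant one is 8 · n^4 · (log n)^2. Hence f(n) ∈ Θ(n^4 · (log n)^2).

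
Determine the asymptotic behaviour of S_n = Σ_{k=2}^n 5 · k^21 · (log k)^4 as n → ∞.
S_n ~ 5 · n^22 · (log n)^4 / 22

By integral comparison, S_n = ∫_1^n 5 · x^21 · (log x)^4 dx + O(n^21 · (log n)^4). For the integral, the leading term of ∫_1^n x^21 (log x)^4 dx is n^22/22 · (log n)^4 (by repeated integration by parts; each step lowers the log-exponent and produces a relatively O(1/log n) correction). Hence S_n ~ 5 · n^22 · (log n)^4 / 22.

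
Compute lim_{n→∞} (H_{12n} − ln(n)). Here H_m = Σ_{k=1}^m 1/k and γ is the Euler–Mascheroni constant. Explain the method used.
lim = ln 12 + γ

By Euler-Maclaurin, H_m = ln m + γ + O(1/m). So
  H_{12n} − ln(n) = ln(12n) + γ − ln(n) + O(1/n)
                       = ln(12/1) + γ + O(1/n).
Hence the limit is ln(12/1) + γ.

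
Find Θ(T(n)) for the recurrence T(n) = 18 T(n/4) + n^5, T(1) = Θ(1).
T(n) = Θ(n^5)

log_4 18 ≈ 2.085. f(n) = n^5 dominates n^(log_4 18) since 5 > 2.085, and the regularity condition a·f(n/b) = 18·(n/4)^5 = (18/1024)·n^5 ≤ c·f(n) holds with c = 18/1024 ≈ 0.0176 < 1. So this is Case 3: T(n) = Θ(f(n)) = Θ(n^5).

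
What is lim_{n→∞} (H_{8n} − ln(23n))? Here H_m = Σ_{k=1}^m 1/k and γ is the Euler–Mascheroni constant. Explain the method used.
lim = ln(8/23) + γ

By Euler-Maclaurin, H_m = ln m + γ + O(1/m). So
  H_{8n} − ln(23n) = ln(8n) + γ − ln(23n) + O(1/n)
                       = ln(8/23) + γ + O(1/n).
Hence the limit is ln(8/23) + γ.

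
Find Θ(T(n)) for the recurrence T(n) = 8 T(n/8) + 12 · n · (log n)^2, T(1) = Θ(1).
T(n) = Θ(n · (log n)^3)

Here log_8 8 = 1 and f(n) = 12 · n · (log n)^2 = Θ(n^(log_8 8) · (log n)^2). This is the extended Case 2 of the master theorem (f matches the critical exponent up to log factors), giving T(n) = Θ(n^(log_8 8) · (log n)^(2+1)) = Θ(n · (log n)^3).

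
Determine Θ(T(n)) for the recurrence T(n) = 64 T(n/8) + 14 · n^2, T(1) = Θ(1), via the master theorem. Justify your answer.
T(n) = Θ(n^2 log n)

log_8 64 = 2, and f(n) = 14 · n^2 = Θ(n^(log_8 64)). This is Case 2 of the master theorem: T(n) = Θ(f(n) · log n) = Θ(n^2 log n).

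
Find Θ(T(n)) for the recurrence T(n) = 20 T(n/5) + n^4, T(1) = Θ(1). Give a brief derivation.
T(n) = Θ(n^4)

log_5 20 ≈ 1.861. f(n) = n^4 dominates n^(log_5 20) since 4 > 1.861, and the regularity condition a·f(n/b) = 20·(n/5)^4 = (20/625)·n^4 ≤ c·f(n) holds with c = 20/625 ≈ 0.032 < 1. So this is Case 3: T(n) = Θ(f(n)) = Θ(n^4).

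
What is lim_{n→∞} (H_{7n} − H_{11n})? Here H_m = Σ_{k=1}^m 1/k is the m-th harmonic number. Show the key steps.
lim = ln(7/11)

Euler-Maclaurin gives H_m = ln m + γ + 1/(2m) + O(1/m^2). The γ and O(1/m) terms cancel in the difference:
  H_{7n} − H_{11n} = ln(7n) − ln(11n) + O(1/n) = ln(7/11) + O(1/n).
Hence the limit is ln(7/11).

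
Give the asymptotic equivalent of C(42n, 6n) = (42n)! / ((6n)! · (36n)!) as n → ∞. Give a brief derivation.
C(42n, 6n) ~ (823543/46656)^(6n) · sqrt(7/(12π·6n))

Write N = 6n. Apply Stirling to each factorial:
  (7N)! ~ sqrt(2π·7N) · (7N/e)^(7N),
  N! ~ sqrt(2π N) · (N/e)^N,
  (6N)! ~ sqrt(2π·6N) · (6N/e)^(6N).
The exponential factors combine to (7N)^(7N) / (N^N · (6N)^(6N)) = 7^(7N)/6^(6N) = (7^7/6^6)^N = (823543/46656)^N.
The square-root prefactors combine to sqrt(2π·7N) / (sqrt(2π N)·sqrt(2π·6N)) = sqrt(7 / (2π·6·N)) = sqrt(7/(12π·6n)).
Substituting N = 6n: C(42n, 6n) ~ (823543/46656)^(6n) · sqrt(7/(12π·6n)).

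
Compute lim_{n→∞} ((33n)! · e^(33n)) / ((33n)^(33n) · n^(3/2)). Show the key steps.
lim = 0

Stirling: (33n)! ~ sqrt(2π·33n) · (33n/e)^(33n). Hence
  (33n)! · e^(33n) / (33n)^(33n) ~ sqrt(2π·33n).
Dividing by n^(3/2): sqrt(2π·33n) / n^(3/2) = sqrt(2π·33) · n^((1−3)/2), so the expression behaves like sqrt(2π·33) · n^((1−3)/2) → 0.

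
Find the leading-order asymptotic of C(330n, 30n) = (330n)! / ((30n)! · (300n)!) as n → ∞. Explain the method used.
C(330n, 30n) ~ (285311670611/10000000000)^(30n) · sqrt(11/(20π·30n))

Write N = 30n. Apply Stirling to each factorial:
  (11N)! ~ sqrt(2π·11N) · (11N/e)^(11N),
  N! ~ sqrt(2π N) · (N/e)^N,
  (10N)! ~ sqrt(2π·10N) · (10N/e)^(10N).
The exponential factors combine to (11N)^(11N) / (N^N · (10N)^(10N)) = 11^(11N)/10^(10N) = (11^11/10^10)^N = (285311670611/10000000000)^N.
The square-root prefactors combine to sqrt(2π·11N) / (sqrt(2π N)·sqrt(2π·10N)) = sqrt(11 / (2π·10·N)) = sqrt(11/(20π·30n)).
Substituting N = 30n: C(330n, 30n) ~ (285311670611/10000000000)^(30n) · sqrt(11/(20π·30n)).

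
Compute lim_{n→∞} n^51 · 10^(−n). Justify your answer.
lim = 0

Exponentials with base > 1 dominate every fixed polynomial: for any fixed c, n^c / 10^n → 0 as n → ∞ (e.g. by the ratio test, or by writing 10^n = e^(n ln 10) and noting e^(n ln 10) / n^c → ∞). Hence n^51 · 10^(−n) = n^51 / 10^n → 0.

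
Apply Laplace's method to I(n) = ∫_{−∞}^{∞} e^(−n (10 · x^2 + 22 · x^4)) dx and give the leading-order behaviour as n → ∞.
I(n) ~ sqrt(π/(10n))

φ(x) = 10 · x^2 + 22 · x^4 has its unique global minimum at x* = 0 (since φ'(x) = 20x + 88x^3 = 0 only at x = 0 for real x with both coefficients positive, and φ → ∞ as |x| → ∞). At x* = 0, φ(0) = 0 and φ''(0) = 20. Laplace's method then gives
  I(n) ~ sqrt(2π / (n · φ''(0))) · e^(−n φ(0)) = sqrt(2π / (20n)) = sqrt(π/(10n)).
The 22 · x^4 term contributes only at subleading order (an O(1/n) relative correction).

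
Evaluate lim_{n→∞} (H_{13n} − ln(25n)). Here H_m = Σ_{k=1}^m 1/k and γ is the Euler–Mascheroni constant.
lim = ln(13/25) + γ

By Euler-Maclaurin, H_m = ln m + γ + O(1/m). So
  H_{13n} − ln(25n) = ln(13n) + γ − ln(25n) + O(1/n)
                       = ln(13/25) + γ + O(1/n).
Hence the limit is ln(13/25) + γ.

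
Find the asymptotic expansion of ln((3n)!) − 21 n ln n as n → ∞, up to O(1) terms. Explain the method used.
ln((3n)!) − 21 n ln n = −18 n ln n + 3(ln 3 − 1) n + (1/2) ln(2π·3n) + O(1/n)

Stirling: ln((3n)!) = 3n ln(3n) − 3n + (1/2) ln(2π·3n) + O(1/n).
Expand 3n ln(3n) = 3n (ln n + ln 3) = 3n ln n + 3n ln 3.
Subtract 21n ln n: leading term is (3 − 21) n ln n = −18 n ln n. The next term is 3n ln 3 − 3n = 3(ln 3 − 1) n. Then the (1/2) ln(2π·3n) correction.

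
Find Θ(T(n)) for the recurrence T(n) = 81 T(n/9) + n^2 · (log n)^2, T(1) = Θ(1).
T(n) = Θ(n^2 · (log n)^3)

Here log_9 81 = 2 and f(n) = n^2 · (log n)^2 = Θ(n^(log_9 81) · (log n)^2). This is the extended Case 2 of the master theorem (f matches the critical exponent up to log factors), giving T(n) = Θ(n^(log_9 81) · (log n)^(2+1)) = Θ(n^2 · (log n)^3).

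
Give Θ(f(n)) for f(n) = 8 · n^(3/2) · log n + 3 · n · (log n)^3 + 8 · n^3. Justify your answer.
f(n) ∈ Θ(n^3)

Compare the terms by growth order. For large n, n^a · (log n)^b dominates n^a' · (log n)^b' iff a > a', or (a = a' and b > b'). Ranking the 3 terms shows the dominant one is 8 · n^3. Hence f(n) ∈ Θ(n^3).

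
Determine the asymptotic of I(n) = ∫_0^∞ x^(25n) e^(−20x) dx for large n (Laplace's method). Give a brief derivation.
I(n) ~ (sqrt(2π·25n) / 20) · (25n/(20e))^(25n)

Write the integrand as exp(25n ln x − 20x) and set f(x) = 25n ln x − 20x. Then f'(x) = 25n/x − 20 = 0 at x* = 25n/20, and f''(x*) = −25n/x*^2 = −20^2/(25n). Laplace's method (interior maximum) gives
  I(n) ~ e^(f(x*)) · sqrt(2π / |f''(x*)|)
        = exp(25n ln(25n/20) − 25n) · sqrt(2π · 25n / 20^2)
        = (25n/20)^(25n) e^(−25n) · sqrt(2π·25n) / 20
        = (sqrt(2π·25n) / 20) · (25n/(20e))^(25n).
This matches Γ(25n+1)/20^(25n+1) with Stirling applied to Γ.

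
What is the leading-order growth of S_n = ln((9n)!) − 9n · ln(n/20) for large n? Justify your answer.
S_n ~ 9n · (ln 180 − 1) + O(ln n)

Stirling: ln((9n)!) = 9n ln(9n) − 9n + O(ln n).
  S_n = 9n ln(9n) − 9n − 9n ln(n/20) + O(ln n)
      = 9n ln(9n) − 9n ln n + 9n ln 20 − 9n + O(ln n)
      = 9n ln 9 + 9n ln 20 − 9n + O(ln n)
      = 9n (ln 180 − 1) + O(ln n).
Numerically ln(180) − 1 ≈ 4.1930.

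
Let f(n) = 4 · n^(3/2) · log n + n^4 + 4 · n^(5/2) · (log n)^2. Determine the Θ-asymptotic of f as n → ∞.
f(n) ∈ Θ(n^4)

Compare the terms by growth order. For large n, n^a · (log n)^b dominates n^a' · (log n)^b' iff a > a', or (a = a' and b > b'). Ranking the 3 terms shows the dominant one is n^4. Hence f(n) ∈ Θ(n^4).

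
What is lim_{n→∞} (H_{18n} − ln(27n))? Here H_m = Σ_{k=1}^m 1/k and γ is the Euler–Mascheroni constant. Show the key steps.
lim = ln(2/3) + γ

By Euler-Maclaurin, H_m = ln m + γ + O(1/m). So
  H_{18n} − ln(27n) = ln(18n) + γ − ln(27n) + O(1/n)
                       = ln(18/27) + γ + O(1/n).
Hence the limit is ln(18/27) + γ (= ln(2/3)).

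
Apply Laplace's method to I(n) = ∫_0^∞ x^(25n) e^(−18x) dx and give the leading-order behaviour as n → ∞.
I(n) ~ (sqrt(2π·25n) / 18) · (25n/(18e))^(25n)

Write the integrand as exp(25n ln x − 18x) and set f(x) = 25n ln x − 18x. Then f'(x) = 25n/x − 18 = 0 at x* = 25n/18, and f''(x*) = −25n/x*^2 = −18^2/(25n). Laplace's method (interior maximum) gives
  I(n) ~ e^(f(x*)) · sqrt(2π / |f''(x*)|)
        = exp(25n ln(25n/18) − 25n) · sqrt(2π · 25n / 18^2)
        = (25n/18)^(25n) e^(−25n) · sqrt(2π·25n) / 18
        = (sqrt(2π·25n) / 18) · (25n/(18e))^(25n).
This matches Γ(25n+1)/18^(25n+1) with Stirling applied to Γ.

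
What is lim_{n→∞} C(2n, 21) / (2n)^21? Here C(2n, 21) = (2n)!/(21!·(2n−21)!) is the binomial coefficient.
lim = 1/21! = 1/51090942171709440000

With N = 2n → ∞: C(N, 21) / N^21 = [N(N−1)…(N−20)] / (21! · N^21) = (1/21!) · 1 · (1 − 1/(2n)) · … · (1 − 20/(2n)). Each factor → 1 as N → ∞, so the limit is 1/21! = 1/51090942171709440000.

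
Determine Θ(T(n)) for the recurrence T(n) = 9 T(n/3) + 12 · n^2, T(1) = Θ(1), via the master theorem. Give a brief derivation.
T(n) = Θ(n^2 log n)

log_3 9 = 2, and f(n) = 12 · n^2 = Θ(n^(log_3 9)). This is Case 2 of the master theorem: T(n) = Θ(f(n) · log n) = Θ(n^2 log n).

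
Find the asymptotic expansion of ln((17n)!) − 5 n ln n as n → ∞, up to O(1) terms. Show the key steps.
ln((17n)!) − 5 n ln n = 12 n ln n + 17(ln 17 − 1) n + (1/2) ln(2π·17n) + O(1/n)

Stirling: ln((17n)!) = 17n ln(17n) − 17n + (1/2) ln(2π·17n) + O(1/n).
Expand 17n ln(17n) = 17n (ln n + ln 17) = 17n ln n + 17n ln 17.
Subtract 5n ln n: leading term is (17 − 5) n ln n = 12 n ln n. The next term is 17n ln 17 − 17n = 17(ln 17 − 1) n. Then the (1/2) ln(2π·17n) correction.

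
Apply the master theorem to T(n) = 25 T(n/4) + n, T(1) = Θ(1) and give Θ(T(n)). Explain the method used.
T(n) = Θ(n^(log_4 25))

Master theorem: compare f(n) = n to n^(log_4 25) where log_4 25 ≈ 2.322. Since 1 < log_4 25, we have f(n) = O(n^(log_4 25 − ε)) for some ε > 0 — Case 1. Hence T(n) = Θ(n^(log_4 25)).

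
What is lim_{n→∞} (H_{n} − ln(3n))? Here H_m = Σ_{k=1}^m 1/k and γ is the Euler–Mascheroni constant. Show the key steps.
lim = −ln 3 + γ

By Euler-Maclaurin, H_m = ln m + γ + O(1/m). So
  H_{n} − ln(3n) = ln(n) + γ − ln(3n) + O(1/n)
                       = ln(1/3) + γ + O(1/n).
Hence the limit is ln(1/3) + γ.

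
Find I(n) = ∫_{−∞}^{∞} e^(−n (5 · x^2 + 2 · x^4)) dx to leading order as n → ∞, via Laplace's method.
I(n) ~ sqrt(π/(5n))

φ(x) = 5 · x^2 + 2 · x^4 has its unique global minimum at x* = 0 (since φ'(x) = 10x + 8x^3 = 0 only at x = 0 for real x with both coefficients positive, and φ → ∞ as |x| → ∞). At x* = 0, φ(0) = 0 and φ''(0) = 10. Laplace's method then gives
  I(n) ~ sqrt(2π / (n · φ''(0))) · e^(−n φ(0)) = sqrt(2π / (10n)) = sqrt(π/(5n)).
The 2 · x^4 term contributes only at subleading order (an O(1/n) relative correction).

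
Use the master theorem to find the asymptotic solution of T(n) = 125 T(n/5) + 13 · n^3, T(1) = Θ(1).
T(n) = Θ(n^3 log n)

log_5 125 = 3, and f(n) = 13 · n^3 = Θ(n^(log_5 125)). This is Case 2 of the master theorem: T(n) = Θ(f(n) · log n) = Θ(n^3 log n).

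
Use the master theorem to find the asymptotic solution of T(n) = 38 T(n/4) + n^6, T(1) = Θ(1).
T(n) = Θ(n^6)

log_4 38 ≈ 2.624. f(n) = n^6 dominates n^(log_4 38) since 6 > 2.624, and the regularity condition a·f(n/b) = 38·(n/4)^6 = (38/4096)·n^6 ≤ c·f(n) holds with c = 38/4096 ≈ 0.00928 < 1. So this is Case 3: T(n) = Θ(f(n)) = Θ(n^6).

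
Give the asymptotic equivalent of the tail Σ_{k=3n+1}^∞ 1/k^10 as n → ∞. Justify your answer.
Σ_{k>3n} 1/k^10 ~ 1/(9 · (3n)^9)

Compare to the integral: ∫_{3n}^∞ x^(−10) dx = [−x^(−9)/9]_{3n}^∞ = 1/((10−1)·(3n)^9). Euler-Maclaurin then gives
  Σ_{k>3n} 1/k^10 = ∫_{3n}^∞ dx/x^10 − 1/(2·(3n)^10) + O(1/(3n)^11).
(Equivalently this is ζ(10) − Σ_{k≤3n} 1/k^10.)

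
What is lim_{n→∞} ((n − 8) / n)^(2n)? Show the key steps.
lim = e^(−16)

Rewrite as (1 − 8/n)^(2n). By the standard limit (1 + x/n)^n → e^x, we have (1 − 8/n)^n → e^(−8), and raising to the 2nd power gives e^(−16).
More precisely, ln[(1 − 8/n)^(2n)] = 2n · ln(1 − 8/n) = 2n · (-8/n + O(1/n^2)) = -16 + O(1/n) → -16.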